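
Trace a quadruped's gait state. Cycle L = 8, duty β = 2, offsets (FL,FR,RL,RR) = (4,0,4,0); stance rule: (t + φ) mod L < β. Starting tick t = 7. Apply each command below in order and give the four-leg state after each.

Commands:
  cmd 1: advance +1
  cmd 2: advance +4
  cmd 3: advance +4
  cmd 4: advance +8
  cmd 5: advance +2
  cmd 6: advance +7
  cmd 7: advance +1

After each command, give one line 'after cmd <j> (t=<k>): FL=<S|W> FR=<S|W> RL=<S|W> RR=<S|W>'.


after cmd 1 (t=8): FL=W FR=S RL=W RR=S
after cmd 2 (t=12): FL=S FR=W RL=S RR=W
after cmd 3 (t=16): FL=W FR=S RL=W RR=S
after cmd 4 (t=24): FL=W FR=S RL=W RR=S
after cmd 5 (t=26): FL=W FR=W RL=W RR=W
after cmd 6 (t=33): FL=W FR=S RL=W RR=S
after cmd 7 (t=34): FL=W FR=W RL=W RR=W

start t=7: FL=W FR=W RL=W RR=W
cmd 1: advance +1 → t=8, phase=(4,0,4,0) → FL=W FR=S RL=W RR=S
cmd 2: advance +4 → t=12, phase=(0,4,0,4) → FL=S FR=W RL=S RR=W
cmd 3: advance +4 → t=16, phase=(4,0,4,0) → FL=W FR=S RL=W RR=S
cmd 4: advance +8 → t=24, phase=(4,0,4,0) → FL=W FR=S RL=W RR=S
cmd 5: advance +2 → t=26, phase=(6,2,6,2) → FL=W FR=W RL=W RR=W
cmd 6: advance +7 → t=33, phase=(5,1,5,1) → FL=W FR=S RL=W RR=S
cmd 7: advance +1 → t=34, phase=(6,2,6,2) → FL=W FR=W RL=W RR=W


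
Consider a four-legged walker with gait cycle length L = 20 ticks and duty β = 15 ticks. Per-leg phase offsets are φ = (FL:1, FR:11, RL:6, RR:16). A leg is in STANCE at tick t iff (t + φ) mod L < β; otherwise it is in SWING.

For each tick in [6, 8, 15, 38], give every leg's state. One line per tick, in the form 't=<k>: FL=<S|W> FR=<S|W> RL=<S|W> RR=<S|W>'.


t=6: FL=S FR=W RL=S RR=S
t=8: FL=S FR=W RL=S RR=S
t=15: FL=W FR=S RL=S RR=S
t=38: FL=W FR=S RL=S RR=S

t=6: phase=(7,17,12,2) vs β=15 → FL=S FR=W RL=S RR=S
t=8: phase=(9,19,14,4) vs β=15 → FL=S FR=W RL=S RR=S
t=15: phase=(16,6,1,11) vs β=15 → FL=W FR=S RL=S RR=S
t=38: phase=(19,9,4,14) vs β=15 → FL=W FR=S RL=S RR=S


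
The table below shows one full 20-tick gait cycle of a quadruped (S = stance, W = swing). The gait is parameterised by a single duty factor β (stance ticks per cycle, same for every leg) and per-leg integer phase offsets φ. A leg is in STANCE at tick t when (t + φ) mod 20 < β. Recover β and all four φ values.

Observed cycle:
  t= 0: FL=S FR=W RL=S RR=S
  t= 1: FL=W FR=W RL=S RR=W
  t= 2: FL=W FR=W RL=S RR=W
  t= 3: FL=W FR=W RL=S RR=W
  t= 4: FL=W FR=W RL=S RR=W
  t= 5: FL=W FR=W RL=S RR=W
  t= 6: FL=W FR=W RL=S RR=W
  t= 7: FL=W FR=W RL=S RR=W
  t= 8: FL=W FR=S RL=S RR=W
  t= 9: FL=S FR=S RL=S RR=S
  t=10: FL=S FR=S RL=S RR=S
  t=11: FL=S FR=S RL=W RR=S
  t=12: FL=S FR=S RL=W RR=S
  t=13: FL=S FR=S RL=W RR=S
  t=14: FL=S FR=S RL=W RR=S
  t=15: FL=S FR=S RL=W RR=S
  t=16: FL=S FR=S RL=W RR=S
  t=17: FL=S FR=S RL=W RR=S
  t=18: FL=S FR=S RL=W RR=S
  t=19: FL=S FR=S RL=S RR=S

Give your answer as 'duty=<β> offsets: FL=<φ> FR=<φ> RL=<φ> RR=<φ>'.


duty β = stance ticks per leg = 12
FL: stance ticks = 12; W→S at t=9 → φ=11
FR: stance ticks = 12; W→S at t=8 → φ=12
RL: stance ticks = 12; W→S at t=19 → φ=1
RR: stance ticks = 12; W→S at t=9 → φ=11

duty=12 offsets: FL=11 FR=12 RL=1 RR=11


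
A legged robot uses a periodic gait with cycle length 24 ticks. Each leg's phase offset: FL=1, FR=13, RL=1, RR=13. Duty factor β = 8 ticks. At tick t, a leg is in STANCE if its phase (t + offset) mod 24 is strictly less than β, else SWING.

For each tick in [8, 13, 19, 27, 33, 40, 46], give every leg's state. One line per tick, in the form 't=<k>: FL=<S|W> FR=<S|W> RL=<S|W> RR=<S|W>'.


t=8: phase=(9,21,9,21) vs β=8 → FL=W FR=W RL=W RR=W
t=13: phase=(14,2,14,2) vs β=8 → FL=W FR=S RL=W RR=S
t=19: phase=(20,8,20,8) vs β=8 → FL=W FR=W RL=W RR=W
t=27: phase=(4,16,4,16) vs β=8 → FL=S FR=W RL=S RR=W
t=33: phase=(10,22,10,22) vs β=8 → FL=W FR=W RL=W RR=W
t=40: phase=(17,5,17,5) vs β=8 → FL=W FR=S RL=W RR=S
t=46: phase=(23,11,23,11) vs β=8 → FL=W FR=W RL=W RR=W

t=8: FL=W FR=W RL=W RR=W
t=13: FL=W FR=S RL=W RR=S
t=19: FL=W FR=W RL=W RR=W
t=27: FL=S FR=W RL=S RR=W
t=33: FL=W FR=W RL=W RR=W
t=40: FL=W FR=S RL=W RR=S
t=46: FL=W FR=W RL=W RR=W


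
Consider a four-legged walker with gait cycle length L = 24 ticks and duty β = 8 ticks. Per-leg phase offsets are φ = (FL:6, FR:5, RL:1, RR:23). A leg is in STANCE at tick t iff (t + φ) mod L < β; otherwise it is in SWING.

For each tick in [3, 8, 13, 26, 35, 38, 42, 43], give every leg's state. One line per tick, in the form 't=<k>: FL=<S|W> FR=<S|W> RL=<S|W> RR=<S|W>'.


t=3: phase=(9,8,4,2) vs β=8 → FL=W FR=W RL=S RR=S
t=8: phase=(14,13,9,7) vs β=8 → FL=W FR=W RL=W RR=S
t=13: phase=(19,18,14,12) vs β=8 → FL=W FR=W RL=W RR=W
t=26: phase=(8,7,3,1) vs β=8 → FL=W FR=S RL=S RR=S
t=35: phase=(17,16,12,10) vs β=8 → FL=W FR=W RL=W RR=W
t=38: phase=(20,19,15,13) vs β=8 → FL=W FR=W RL=W RR=W
t=42: phase=(0,23,19,17) vs β=8 → FL=S FR=W RL=W RR=W
t=43: phase=(1,0,20,18) vs β=8 → FL=S FR=S RL=W RR=W

t=3: FL=W FR=W RL=S RR=S
t=8: FL=W FR=W RL=W RR=S
t=13: FL=W FR=W RL=W RR=W
t=26: FL=W FR=S RL=S RR=S
t=35: FL=W FR=W RL=W RR=W
t=38: FL=W FR=W RL=W RR=W
t=42: FL=S FR=W RL=W RR=W
t=43: FL=S FR=S RL=W RR=W


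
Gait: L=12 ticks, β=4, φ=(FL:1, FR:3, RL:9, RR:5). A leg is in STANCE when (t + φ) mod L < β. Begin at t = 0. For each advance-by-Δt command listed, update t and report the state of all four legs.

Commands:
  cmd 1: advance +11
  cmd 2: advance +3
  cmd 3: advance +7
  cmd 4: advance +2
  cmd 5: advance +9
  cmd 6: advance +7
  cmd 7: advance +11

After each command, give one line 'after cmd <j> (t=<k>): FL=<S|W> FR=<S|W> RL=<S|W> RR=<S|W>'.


start t=0: FL=S FR=S RL=W RR=W
cmd 1: advance +11 → t=11, phase=(0,2,8,4) → FL=S FR=S RL=W RR=W
cmd 2: advance +3 → t=14, phase=(3,5,11,7) → FL=S FR=W RL=W RR=W
cmd 3: advance +7 → t=21, phase=(10,0,6,2) → FL=W FR=S RL=W RR=S
cmd 4: advance +2 → t=23, phase=(0,2,8,4) → FL=S FR=S RL=W RR=W
cmd 5: advance +9 → t=32, phase=(9,11,5,1) → FL=W FR=W RL=W RR=S
cmd 6: advance +7 → t=39, phase=(4,6,0,8) → FL=W FR=W RL=S RR=W
cmd 7: advance +11 → t=50, phase=(3,5,11,7) → FL=S FR=W RL=W RR=W

after cmd 1 (t=11): FL=S FR=S RL=W RR=W
after cmd 2 (t=14): FL=S FR=W RL=W RR=W
after cmd 3 (t=21): FL=W FR=S RL=W RR=S
after cmd 4 (t=23): FL=S FR=S RL=W RR=W
after cmd 5 (t=32): FL=W FR=W RL=W RR=S
after cmd 6 (t=39): FL=W FR=W RL=S RR=W
after cmd 7 (t=50): FL=S FR=W RL=W RR=W


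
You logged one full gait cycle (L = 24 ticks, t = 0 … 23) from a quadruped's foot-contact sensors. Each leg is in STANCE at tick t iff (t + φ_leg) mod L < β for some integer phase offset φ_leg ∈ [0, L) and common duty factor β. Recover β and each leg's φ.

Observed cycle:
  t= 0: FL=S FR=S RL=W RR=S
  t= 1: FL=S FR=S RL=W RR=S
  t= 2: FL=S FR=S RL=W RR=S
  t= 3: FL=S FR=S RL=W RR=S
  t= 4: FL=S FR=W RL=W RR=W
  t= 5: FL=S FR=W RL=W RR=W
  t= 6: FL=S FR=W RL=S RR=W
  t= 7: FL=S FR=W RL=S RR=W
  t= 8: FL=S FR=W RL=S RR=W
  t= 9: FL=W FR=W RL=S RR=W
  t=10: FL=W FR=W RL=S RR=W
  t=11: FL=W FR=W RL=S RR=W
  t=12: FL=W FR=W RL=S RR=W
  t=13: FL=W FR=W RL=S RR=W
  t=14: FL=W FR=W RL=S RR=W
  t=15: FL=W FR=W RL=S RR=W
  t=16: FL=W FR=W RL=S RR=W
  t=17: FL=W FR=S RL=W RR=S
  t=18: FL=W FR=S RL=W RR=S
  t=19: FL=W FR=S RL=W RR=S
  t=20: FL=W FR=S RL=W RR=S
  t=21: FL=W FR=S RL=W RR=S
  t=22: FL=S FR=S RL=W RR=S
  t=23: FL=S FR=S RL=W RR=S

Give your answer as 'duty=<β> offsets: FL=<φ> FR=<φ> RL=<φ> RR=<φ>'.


duty β = stance ticks per leg = 11
FL: stance ticks = 11; W→S at t=22 → φ=2
FR: stance ticks = 11; W→S at t=17 → φ=7
RL: stance ticks = 11; W→S at t=6 → φ=18
RR: stance ticks = 11; W→S at t=17 → φ=7

duty=11 offsets: FL=2 FR=7 RL=18 RR=7


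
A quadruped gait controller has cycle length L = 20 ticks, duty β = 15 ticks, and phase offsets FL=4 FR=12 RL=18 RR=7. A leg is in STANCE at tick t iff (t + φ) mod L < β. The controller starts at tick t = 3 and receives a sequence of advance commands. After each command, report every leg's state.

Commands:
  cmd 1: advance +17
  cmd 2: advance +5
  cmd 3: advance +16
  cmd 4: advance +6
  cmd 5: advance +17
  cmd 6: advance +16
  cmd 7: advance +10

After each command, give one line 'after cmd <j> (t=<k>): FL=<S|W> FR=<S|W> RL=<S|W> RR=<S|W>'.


start t=3: FL=S FR=W RL=S RR=S
cmd 1: advance +17 → t=20, phase=(4,12,18,7) → FL=S FR=S RL=W RR=S
cmd 2: advance +5 → t=25, phase=(9,17,3,12) → FL=S FR=W RL=S RR=S
cmd 3: advance +16 → t=41, phase=(5,13,19,8) → FL=S FR=S RL=W RR=S
cmd 4: advance +6 → t=47, phase=(11,19,5,14) → FL=S FR=W RL=S RR=S
cmd 5: advance +17 → t=64, phase=(8,16,2,11) → FL=S FR=W RL=S RR=S
cmd 6: advance +16 → t=80, phase=(4,12,18,7) → FL=S FR=S RL=W RR=S
cmd 7: advance +10 → t=90, phase=(14,2,8,17) → FL=S FR=S RL=S RR=W

after cmd 1 (t=20): FL=S FR=S RL=W RR=S
after cmd 2 (t=25): FL=S FR=W RL=S RR=S
after cmd 3 (t=41): FL=S FR=S RL=W RR=S
after cmd 4 (t=47): FL=S FR=W RL=S RR=S
after cmd 5 (t=64): FL=S FR=W RL=S RR=S
after cmd 6 (t=80): FL=S FR=S RL=W RR=S
after cmd 7 (t=90): FL=S FR=S RL=S RR=W


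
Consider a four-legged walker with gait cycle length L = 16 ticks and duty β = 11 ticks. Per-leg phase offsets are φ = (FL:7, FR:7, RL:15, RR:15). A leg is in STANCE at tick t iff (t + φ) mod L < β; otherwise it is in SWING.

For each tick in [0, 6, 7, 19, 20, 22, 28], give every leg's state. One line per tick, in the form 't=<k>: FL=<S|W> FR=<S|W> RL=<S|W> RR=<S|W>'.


t=0: FL=S FR=S RL=W RR=W
t=6: FL=W FR=W RL=S RR=S
t=7: FL=W FR=W RL=S RR=S
t=19: FL=S FR=S RL=S RR=S
t=20: FL=W FR=W RL=S RR=S
t=22: FL=W FR=W RL=S RR=S
t=28: FL=S FR=S RL=W RR=W

t=0: phase=(7,7,15,15) vs β=11 → FL=S FR=S RL=W RR=W
t=6: phase=(13,13,5,5) vs β=11 → FL=W FR=W RL=S RR=S
t=7: phase=(14,14,6,6) vs β=11 → FL=W FR=W RL=S RR=S
t=19: phase=(10,10,2,2) vs β=11 → FL=S FR=S RL=S RR=S
t=20: phase=(11,11,3,3) vs β=11 → FL=W FR=W RL=S RR=S
t=22: phase=(13,13,5,5) vs β=11 → FL=W FR=W RL=S RR=S
t=28: phase=(3,3,11,11) vs β=11 → FL=S FR=S RL=W RR=W


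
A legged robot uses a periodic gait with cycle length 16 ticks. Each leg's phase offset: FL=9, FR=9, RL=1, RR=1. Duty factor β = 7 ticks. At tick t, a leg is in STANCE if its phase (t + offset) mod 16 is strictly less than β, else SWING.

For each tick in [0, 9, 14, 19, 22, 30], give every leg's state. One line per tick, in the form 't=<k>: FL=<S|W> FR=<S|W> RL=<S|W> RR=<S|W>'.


t=0: phase=(9,9,1,1) vs β=7 → FL=W FR=W RL=S RR=S
t=9: phase=(2,2,10,10) vs β=7 → FL=S FR=S RL=W RR=W
t=14: phase=(7,7,15,15) vs β=7 → FL=W FR=W RL=W RR=W
t=19: phase=(12,12,4,4) vs β=7 → FL=W FR=W RL=S RR=S
t=22: phase=(15,15,7,7) vs β=7 → FL=W FR=W RL=W RR=W
t=30: phase=(7,7,15,15) vs β=7 → FL=W FR=W RL=W RR=W

t=0: FL=W FR=W RL=S RR=S
t=9: FL=S FR=S RL=W RR=W
t=14: FL=W FR=W RL=W RR=W
t=19: FL=W FR=W RL=S RR=S
t=22: FL=W FR=W RL=W RR=W
t=30: FL=W FR=W RL=W RR=W


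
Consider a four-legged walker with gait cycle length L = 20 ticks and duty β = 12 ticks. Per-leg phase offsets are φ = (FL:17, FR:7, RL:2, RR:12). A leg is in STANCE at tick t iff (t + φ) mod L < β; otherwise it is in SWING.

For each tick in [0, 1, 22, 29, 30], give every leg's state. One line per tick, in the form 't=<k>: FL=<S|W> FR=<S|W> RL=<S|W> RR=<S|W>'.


t=0: FL=W FR=S RL=S RR=W
t=1: FL=W FR=S RL=S RR=W
t=22: FL=W FR=S RL=S RR=W
t=29: FL=S FR=W RL=S RR=S
t=30: FL=S FR=W RL=W RR=S

t=0: phase=(17,7,2,12) vs β=12 → FL=W FR=S RL=S RR=W
t=1: phase=(18,8,3,13) vs β=12 → FL=W FR=S RL=S RR=W
t=22: phase=(19,9,4,14) vs β=12 → FL=W FR=S RL=S RR=W
t=29: phase=(6,16,11,1) vs β=12 → FL=S FR=W RL=S RR=S
t=30: phase=(7,17,12,2) vs β=12 → FL=S FR=W RL=W RR=S


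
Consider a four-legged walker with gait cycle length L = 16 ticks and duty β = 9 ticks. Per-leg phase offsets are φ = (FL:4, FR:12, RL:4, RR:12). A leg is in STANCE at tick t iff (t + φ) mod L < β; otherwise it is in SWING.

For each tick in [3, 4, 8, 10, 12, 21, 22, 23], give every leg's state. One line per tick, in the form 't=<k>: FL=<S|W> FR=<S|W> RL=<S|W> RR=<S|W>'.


t=3: phase=(7,15,7,15) vs β=9 → FL=S FR=W RL=S RR=W
t=4: phase=(8,0,8,0) vs β=9 → FL=S FR=S RL=S RR=S
t=8: phase=(12,4,12,4) vs β=9 → FL=W FR=S RL=W RR=S
t=10: phase=(14,6,14,6) vs β=9 → FL=W FR=S RL=W RR=S
t=12: phase=(0,8,0,8) vs β=9 → FL=S FR=S RL=S RR=S
t=21: phase=(9,1,9,1) vs β=9 → FL=W FR=S RL=W RR=S
t=22: phase=(10,2,10,2) vs β=9 → FL=W FR=S RL=W RR=S
t=23: phase=(11,3,11,3) vs β=9 → FL=W FR=S RL=W RR=S

t=3: FL=S FR=W RL=S RR=W
t=4: FL=S FR=S RL=S RR=S
t=8: FL=W FR=S RL=W RR=S
t=10: FL=W FR=S RL=W RR=S
t=12: FL=S FR=S RL=S RR=S
t=21: FL=W FR=S RL=W RR=S
t=22: FL=W FR=S RL=W RR=S
t=23: FL=W FR=S RL=W RR=S


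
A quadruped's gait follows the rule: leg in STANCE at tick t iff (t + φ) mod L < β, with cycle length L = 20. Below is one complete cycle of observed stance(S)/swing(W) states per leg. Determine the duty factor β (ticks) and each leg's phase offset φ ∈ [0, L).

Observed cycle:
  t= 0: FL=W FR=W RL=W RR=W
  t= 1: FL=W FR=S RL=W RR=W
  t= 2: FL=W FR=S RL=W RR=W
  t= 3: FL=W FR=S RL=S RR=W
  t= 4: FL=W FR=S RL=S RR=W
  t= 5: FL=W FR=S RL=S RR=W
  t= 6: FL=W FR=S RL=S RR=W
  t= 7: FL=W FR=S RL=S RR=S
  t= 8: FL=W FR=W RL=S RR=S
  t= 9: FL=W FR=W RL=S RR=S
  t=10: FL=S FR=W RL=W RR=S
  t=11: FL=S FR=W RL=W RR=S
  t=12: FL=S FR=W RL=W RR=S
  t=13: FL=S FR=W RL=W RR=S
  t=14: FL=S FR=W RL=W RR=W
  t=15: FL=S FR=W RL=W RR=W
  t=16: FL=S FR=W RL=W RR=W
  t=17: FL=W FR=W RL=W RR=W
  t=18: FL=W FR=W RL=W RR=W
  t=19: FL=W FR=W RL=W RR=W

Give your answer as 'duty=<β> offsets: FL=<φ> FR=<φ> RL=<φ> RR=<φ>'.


duty=7 offsets: FL=10 FR=19 RL=17 RR=13

duty β = stance ticks per leg = 7
FL: stance ticks = 7; W→S at t=10 → φ=10
FR: stance ticks = 7; W→S at t=1 → φ=19
RL: stance ticks = 7; W→S at t=3 → φ=17
RR: stance ticks = 7; W→S at t=7 → φ=13


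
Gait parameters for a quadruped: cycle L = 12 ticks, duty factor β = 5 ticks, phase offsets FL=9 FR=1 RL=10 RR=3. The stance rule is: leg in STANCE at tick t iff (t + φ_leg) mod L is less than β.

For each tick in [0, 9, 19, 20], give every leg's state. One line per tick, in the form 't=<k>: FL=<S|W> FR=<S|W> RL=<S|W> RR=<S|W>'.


t=0: FL=W FR=S RL=W RR=S
t=9: FL=W FR=W RL=W RR=S
t=19: FL=S FR=W RL=W RR=W
t=20: FL=W FR=W RL=W RR=W

t=0: phase=(9,1,10,3) vs β=5 → FL=W FR=S RL=W RR=S
t=9: phase=(6,10,7,0) vs β=5 → FL=W FR=W RL=W RR=S
t=19: phase=(4,8,5,10) vs β=5 → FL=S FR=W RL=W RR=W
t=20: phase=(5,9,6,11) vs β=5 → FL=W FR=W RL=W RR=W


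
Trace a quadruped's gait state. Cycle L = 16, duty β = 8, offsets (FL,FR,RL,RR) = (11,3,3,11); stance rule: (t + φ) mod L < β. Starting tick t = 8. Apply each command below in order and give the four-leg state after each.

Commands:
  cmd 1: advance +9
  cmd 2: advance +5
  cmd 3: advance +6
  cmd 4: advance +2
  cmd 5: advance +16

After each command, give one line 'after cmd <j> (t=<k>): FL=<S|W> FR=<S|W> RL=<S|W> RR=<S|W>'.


start t=8: FL=S FR=W RL=W RR=S
cmd 1: advance +9 → t=17, phase=(12,4,4,12) → FL=W FR=S RL=S RR=W
cmd 2: advance +5 → t=22, phase=(1,9,9,1) → FL=S FR=W RL=W RR=S
cmd 3: advance +6 → t=28, phase=(7,15,15,7) → FL=S FR=W RL=W RR=S
cmd 4: advance +2 → t=30, phase=(9,1,1,9) → FL=W FR=S RL=S RR=W
cmd 5: advance +16 → t=46, phase=(9,1,1,9) → FL=W FR=S RL=S RR=W

after cmd 1 (t=17): FL=W FR=S RL=S RR=W
after cmd 2 (t=22): FL=S FR=W RL=W RR=S
after cmd 3 (t=28): FL=S FR=W RL=W RR=S
after cmd 4 (t=30): FL=W FR=S RL=S RR=W
after cmd 5 (t=46): FL=W FR=S RL=S RR=W


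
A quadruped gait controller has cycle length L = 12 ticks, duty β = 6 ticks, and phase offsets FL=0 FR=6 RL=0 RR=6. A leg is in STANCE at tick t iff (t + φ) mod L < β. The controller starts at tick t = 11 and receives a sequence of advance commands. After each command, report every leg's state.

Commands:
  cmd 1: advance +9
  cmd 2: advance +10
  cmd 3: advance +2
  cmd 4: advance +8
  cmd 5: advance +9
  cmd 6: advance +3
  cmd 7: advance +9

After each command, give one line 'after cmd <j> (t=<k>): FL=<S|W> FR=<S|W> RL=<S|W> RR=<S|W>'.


after cmd 1 (t=20): FL=W FR=S RL=W RR=S
after cmd 2 (t=30): FL=W FR=S RL=W RR=S
after cmd 3 (t=32): FL=W FR=S RL=W RR=S
after cmd 4 (t=40): FL=S FR=W RL=S RR=W
after cmd 5 (t=49): FL=S FR=W RL=S RR=W
after cmd 6 (t=52): FL=S FR=W RL=S RR=W
after cmd 7 (t=61): FL=S FR=W RL=S RR=W

start t=11: FL=W FR=S RL=W RR=S
cmd 1: advance +9 → t=20, phase=(8,2,8,2) → FL=W FR=S RL=W RR=S
cmd 2: advance +10 → t=30, phase=(6,0,6,0) → FL=W FR=S RL=W RR=S
cmd 3: advance +2 → t=32, phase=(8,2,8,2) → FL=W FR=S RL=W RR=S
cmd 4: advance +8 → t=40, phase=(4,10,4,10) → FL=S FR=W RL=S RR=W
cmd 5: advance +9 → t=49, phase=(1,7,1,7) → FL=S FR=W RL=S RR=W
cmd 6: advance +3 → t=52, phase=(4,10,4,10) → FL=S FR=W RL=S RR=W
cmd 7: advance +9 → t=61, phase=(1,7,1,7) → FL=S FR=W RL=S RR=W


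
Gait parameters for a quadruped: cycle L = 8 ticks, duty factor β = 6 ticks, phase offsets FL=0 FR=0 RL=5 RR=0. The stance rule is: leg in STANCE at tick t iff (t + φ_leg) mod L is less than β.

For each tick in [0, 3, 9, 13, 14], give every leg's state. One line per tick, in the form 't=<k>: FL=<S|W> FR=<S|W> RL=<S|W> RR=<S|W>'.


t=0: FL=S FR=S RL=S RR=S
t=3: FL=S FR=S RL=S RR=S
t=9: FL=S FR=S RL=W RR=S
t=13: FL=S FR=S RL=S RR=S
t=14: FL=W FR=W RL=S RR=W

t=0: phase=(0,0,5,0) vs β=6 → FL=S FR=S RL=S RR=S
t=3: phase=(3,3,0,3) vs β=6 → FL=S FR=S RL=S RR=S
t=9: phase=(1,1,6,1) vs β=6 → FL=S FR=S RL=W RR=S
t=13: phase=(5,5,2,5) vs β=6 → FL=S FR=S RL=S RR=S
t=14: phase=(6,6,3,6) vs β=6 → FL=W FR=W RL=S RR=W


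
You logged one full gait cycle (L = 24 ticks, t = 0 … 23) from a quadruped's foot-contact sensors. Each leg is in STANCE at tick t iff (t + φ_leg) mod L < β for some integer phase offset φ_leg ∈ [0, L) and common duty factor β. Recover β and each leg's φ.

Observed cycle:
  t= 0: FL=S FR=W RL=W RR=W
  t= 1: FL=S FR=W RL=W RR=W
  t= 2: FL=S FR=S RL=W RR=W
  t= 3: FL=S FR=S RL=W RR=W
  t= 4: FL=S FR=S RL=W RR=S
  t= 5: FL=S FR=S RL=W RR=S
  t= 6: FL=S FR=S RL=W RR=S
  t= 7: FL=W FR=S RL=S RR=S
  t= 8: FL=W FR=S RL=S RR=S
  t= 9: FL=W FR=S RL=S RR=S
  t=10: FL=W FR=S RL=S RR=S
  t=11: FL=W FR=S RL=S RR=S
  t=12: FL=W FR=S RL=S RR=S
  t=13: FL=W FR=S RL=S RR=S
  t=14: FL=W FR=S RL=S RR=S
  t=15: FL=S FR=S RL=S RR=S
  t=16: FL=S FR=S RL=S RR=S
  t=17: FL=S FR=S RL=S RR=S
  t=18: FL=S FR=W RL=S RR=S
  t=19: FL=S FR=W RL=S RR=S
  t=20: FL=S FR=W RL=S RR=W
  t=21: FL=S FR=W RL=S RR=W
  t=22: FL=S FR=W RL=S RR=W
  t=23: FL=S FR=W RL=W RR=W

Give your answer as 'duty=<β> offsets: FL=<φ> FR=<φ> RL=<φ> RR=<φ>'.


duty β = stance ticks per leg = 16
FL: stance ticks = 16; W→S at t=15 → φ=9
FR: stance ticks = 16; W→S at t=2 → φ=22
RL: stance ticks = 16; W→S at t=7 → φ=17
RR: stance ticks = 16; W→S at t=4 → φ=20

duty=16 offsets: FL=9 FR=22 RL=17 RR=20


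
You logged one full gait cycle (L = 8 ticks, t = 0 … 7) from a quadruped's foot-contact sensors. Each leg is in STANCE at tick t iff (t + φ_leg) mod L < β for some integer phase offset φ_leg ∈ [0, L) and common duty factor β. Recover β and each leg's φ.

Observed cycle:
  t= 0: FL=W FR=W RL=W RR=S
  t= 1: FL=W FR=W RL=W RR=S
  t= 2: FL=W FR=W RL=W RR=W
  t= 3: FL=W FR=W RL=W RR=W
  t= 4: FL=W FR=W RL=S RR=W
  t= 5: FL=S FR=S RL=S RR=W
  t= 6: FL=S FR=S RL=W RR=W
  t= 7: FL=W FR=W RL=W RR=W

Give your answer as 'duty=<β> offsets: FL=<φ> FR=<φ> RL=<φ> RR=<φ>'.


duty β = stance ticks per leg = 2
FL: stance ticks = 2; W→S at t=5 → φ=3
FR: stance ticks = 2; W→S at t=5 → φ=3
RL: stance ticks = 2; W→S at t=4 → φ=4
RR: stance ticks = 2; W→S at t=0 → φ=0

duty=2 offsets: FL=3 FR=3 RL=4 RR=0


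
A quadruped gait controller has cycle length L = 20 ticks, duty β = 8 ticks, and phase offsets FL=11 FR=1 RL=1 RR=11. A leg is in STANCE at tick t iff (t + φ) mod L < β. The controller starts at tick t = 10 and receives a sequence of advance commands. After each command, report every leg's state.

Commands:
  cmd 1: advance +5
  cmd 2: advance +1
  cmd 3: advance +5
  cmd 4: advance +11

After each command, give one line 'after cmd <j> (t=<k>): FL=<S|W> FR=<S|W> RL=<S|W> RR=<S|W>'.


start t=10: FL=S FR=W RL=W RR=S
cmd 1: advance +5 → t=15, phase=(6,16,16,6) → FL=S FR=W RL=W RR=S
cmd 2: advance +1 → t=16, phase=(7,17,17,7) → FL=S FR=W RL=W RR=S
cmd 3: advance +5 → t=21, phase=(12,2,2,12) → FL=W FR=S RL=S RR=W
cmd 4: advance +11 → t=32, phase=(3,13,13,3) → FL=S FR=W RL=W RR=S

after cmd 1 (t=15): FL=S FR=W RL=W RR=S
after cmd 2 (t=16): FL=S FR=W RL=W RR=S
after cmd 3 (t=21): FL=W FR=S RL=S RR=W
after cmd 4 (t=32): FL=S FR=W RL=W RR=S


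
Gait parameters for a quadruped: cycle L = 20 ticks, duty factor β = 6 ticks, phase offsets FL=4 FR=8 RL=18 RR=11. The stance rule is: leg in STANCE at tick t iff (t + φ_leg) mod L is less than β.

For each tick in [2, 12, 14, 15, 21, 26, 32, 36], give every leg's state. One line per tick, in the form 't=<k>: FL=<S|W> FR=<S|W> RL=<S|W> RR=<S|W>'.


t=2: phase=(6,10,0,13) vs β=6 → FL=W FR=W RL=S RR=W
t=12: phase=(16,0,10,3) vs β=6 → FL=W FR=S RL=W RR=S
t=14: phase=(18,2,12,5) vs β=6 → FL=W FR=S RL=W RR=S
t=15: phase=(19,3,13,6) vs β=6 → FL=W FR=S RL=W RR=W
t=21: phase=(5,9,19,12) vs β=6 → FL=S FR=W RL=W RR=W
t=26: phase=(10,14,4,17) vs β=6 → FL=W FR=W RL=S RR=W
t=32: phase=(16,0,10,3) vs β=6 → FL=W FR=S RL=W RR=S
t=36: phase=(0,4,14,7) vs β=6 → FL=S FR=S RL=W RR=W

t=2: FL=W FR=W RL=S RR=W
t=12: FL=W FR=S RL=W RR=S
t=14: FL=W FR=S RL=W RR=S
t=15: FL=W FR=S RL=W RR=W
t=21: FL=S FR=W RL=W RR=W
t=26: FL=W FR=W RL=S RR=W
t=32: FL=W FR=S RL=W RR=S
t=36: FL=S FR=S RL=W RR=W


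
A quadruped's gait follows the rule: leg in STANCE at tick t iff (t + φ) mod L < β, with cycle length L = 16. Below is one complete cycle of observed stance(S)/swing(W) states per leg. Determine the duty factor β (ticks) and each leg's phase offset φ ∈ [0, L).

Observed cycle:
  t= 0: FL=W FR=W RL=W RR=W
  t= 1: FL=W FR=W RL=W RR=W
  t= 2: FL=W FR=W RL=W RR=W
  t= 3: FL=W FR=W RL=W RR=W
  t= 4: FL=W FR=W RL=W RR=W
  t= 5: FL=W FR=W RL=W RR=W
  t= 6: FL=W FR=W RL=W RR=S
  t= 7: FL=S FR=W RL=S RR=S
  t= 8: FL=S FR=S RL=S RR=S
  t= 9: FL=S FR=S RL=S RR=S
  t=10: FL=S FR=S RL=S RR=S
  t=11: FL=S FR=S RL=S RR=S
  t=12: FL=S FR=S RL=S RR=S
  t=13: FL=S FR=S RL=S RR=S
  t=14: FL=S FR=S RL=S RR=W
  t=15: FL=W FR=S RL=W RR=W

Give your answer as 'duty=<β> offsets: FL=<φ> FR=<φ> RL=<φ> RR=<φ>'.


duty=8 offsets: FL=9 FR=8 RL=9 RR=10

duty β = stance ticks per leg = 8
FL: stance ticks = 8; W→S at t=7 → φ=9
FR: stance ticks = 8; W→S at t=8 → φ=8
RL: stance ticks = 8; W→S at t=7 → φ=9
RR: stance ticks = 8; W→S at t=6 → φ=10


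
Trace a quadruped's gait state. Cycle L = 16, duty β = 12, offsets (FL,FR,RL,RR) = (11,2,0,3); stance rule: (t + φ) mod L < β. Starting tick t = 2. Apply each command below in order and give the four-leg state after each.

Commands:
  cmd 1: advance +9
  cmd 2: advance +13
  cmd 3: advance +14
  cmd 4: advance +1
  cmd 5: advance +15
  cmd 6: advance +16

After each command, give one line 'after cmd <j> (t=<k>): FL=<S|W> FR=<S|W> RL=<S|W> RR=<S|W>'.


after cmd 1 (t=11): FL=S FR=W RL=S RR=W
after cmd 2 (t=24): FL=S FR=S RL=S RR=S
after cmd 3 (t=38): FL=S FR=S RL=S RR=S
after cmd 4 (t=39): FL=S FR=S RL=S RR=S
after cmd 5 (t=54): FL=S FR=S RL=S RR=S
after cmd 6 (t=70): FL=S FR=S RL=S RR=S

start t=2: FL=W FR=S RL=S RR=S
cmd 1: advance +9 → t=11, phase=(6,13,11,14) → FL=S FR=W RL=S RR=W
cmd 2: advance +13 → t=24, phase=(3,10,8,11) → FL=S FR=S RL=S RR=S
cmd 3: advance +14 → t=38, phase=(1,8,6,9) → FL=S FR=S RL=S RR=S
cmd 4: advance +1 → t=39, phase=(2,9,7,10) → FL=S FR=S RL=S RR=S
cmd 5: advance +15 → t=54, phase=(1,8,6,9) → FL=S FR=S RL=S RR=S
cmd 6: advance +16 → t=70, phase=(1,8,6,9) → FL=S FR=S RL=S RR=S


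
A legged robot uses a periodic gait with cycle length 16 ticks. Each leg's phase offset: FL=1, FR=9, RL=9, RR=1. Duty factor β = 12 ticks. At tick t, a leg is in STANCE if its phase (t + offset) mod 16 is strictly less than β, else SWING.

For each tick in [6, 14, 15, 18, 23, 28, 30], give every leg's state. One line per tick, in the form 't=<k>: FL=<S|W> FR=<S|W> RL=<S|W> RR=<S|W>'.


t=6: phase=(7,15,15,7) vs β=12 → FL=S FR=W RL=W RR=S
t=14: phase=(15,7,7,15) vs β=12 → FL=W FR=S RL=S RR=W
t=15: phase=(0,8,8,0) vs β=12 → FL=S FR=S RL=S RR=S
t=18: phase=(3,11,11,3) vs β=12 → FL=S FR=S RL=S RR=S
t=23: phase=(8,0,0,8) vs β=12 → FL=S FR=S RL=S RR=S
t=28: phase=(13,5,5,13) vs β=12 → FL=W FR=S RL=S RR=W
t=30: phase=(15,7,7,15) vs β=12 → FL=W FR=S RL=S RR=W

t=6: FL=S FR=W RL=W RR=S
t=14: FL=W FR=S RL=S RR=W
t=15: FL=S FR=S RL=S RR=S
t=18: FL=S FR=S RL=S RR=S
t=23: FL=S FR=S RL=S RR=S
t=28: FL=W FR=S RL=S RR=W
t=30: FL=W FR=S RL=S RR=W


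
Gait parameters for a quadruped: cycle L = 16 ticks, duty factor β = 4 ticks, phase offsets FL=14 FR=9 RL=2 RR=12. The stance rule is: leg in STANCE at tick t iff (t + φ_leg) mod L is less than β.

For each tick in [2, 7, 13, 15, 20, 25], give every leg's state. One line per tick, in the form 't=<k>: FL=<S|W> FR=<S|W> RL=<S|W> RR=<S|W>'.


t=2: FL=S FR=W RL=W RR=W
t=7: FL=W FR=S RL=W RR=S
t=13: FL=W FR=W RL=W RR=W
t=15: FL=W FR=W RL=S RR=W
t=20: FL=S FR=W RL=W RR=S
t=25: FL=W FR=S RL=W RR=W

t=2: phase=(0,11,4,14) vs β=4 → FL=S FR=W RL=W RR=W
t=7: phase=(5,0,9,3) vs β=4 → FL=W FR=S RL=W RR=S
t=13: phase=(11,6,15,9) vs β=4 → FL=W FR=W RL=W RR=W
t=15: phase=(13,8,1,11) vs β=4 → FL=W FR=W RL=S RR=W
t=20: phase=(2,13,6,0) vs β=4 → FL=S FR=W RL=W RR=S
t=25: phase=(7,2,11,5) vs β=4 → FL=W FR=S RL=W RR=W


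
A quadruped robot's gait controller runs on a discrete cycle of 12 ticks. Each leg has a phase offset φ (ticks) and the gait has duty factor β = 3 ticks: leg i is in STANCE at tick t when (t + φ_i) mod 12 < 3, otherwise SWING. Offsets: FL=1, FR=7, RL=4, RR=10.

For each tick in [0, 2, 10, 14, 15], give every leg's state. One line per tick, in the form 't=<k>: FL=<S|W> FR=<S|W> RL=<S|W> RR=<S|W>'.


t=0: phase=(1,7,4,10) vs β=3 → FL=S FR=W RL=W RR=W
t=2: phase=(3,9,6,0) vs β=3 → FL=W FR=W RL=W RR=S
t=10: phase=(11,5,2,8) vs β=3 → FL=W FR=W RL=S RR=W
t=14: phase=(3,9,6,0) vs β=3 → FL=W FR=W RL=W RR=S
t=15: phase=(4,10,7,1) vs β=3 → FL=W FR=W RL=W RR=S

t=0: FL=S FR=W RL=W RR=W
t=2: FL=W FR=W RL=W RR=S
t=10: FL=W FR=W RL=S RR=W
t=14: FL=W FR=W RL=W RR=S
t=15: FL=W FR=W RL=W RR=S


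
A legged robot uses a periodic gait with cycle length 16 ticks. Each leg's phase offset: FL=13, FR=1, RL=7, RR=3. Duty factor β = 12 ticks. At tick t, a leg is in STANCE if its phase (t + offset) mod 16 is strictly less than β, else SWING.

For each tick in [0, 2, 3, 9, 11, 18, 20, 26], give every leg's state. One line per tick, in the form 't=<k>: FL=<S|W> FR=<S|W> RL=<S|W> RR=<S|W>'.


t=0: FL=W FR=S RL=S RR=S
t=2: FL=W FR=S RL=S RR=S
t=3: FL=S FR=S RL=S RR=S
t=9: FL=S FR=S RL=S RR=W
t=11: FL=S FR=W RL=S RR=W
t=18: FL=W FR=S RL=S RR=S
t=20: FL=S FR=S RL=S RR=S
t=26: FL=S FR=S RL=S RR=W

t=0: phase=(13,1,7,3) vs β=12 → FL=W FR=S RL=S RR=S
t=2: phase=(15,3,9,5) vs β=12 → FL=W FR=S RL=S RR=S
t=3: phase=(0,4,10,6) vs β=12 → FL=S FR=S RL=S RR=S
t=9: phase=(6,10,0,12) vs β=12 → FL=S FR=S RL=S RR=W
t=11: phase=(8,12,2,14) vs β=12 → FL=S FR=W RL=S RR=W
t=18: phase=(15,3,9,5) vs β=12 → FL=W FR=S RL=S RR=S
t=20: phase=(1,5,11,7) vs β=12 → FL=S FR=S RL=S RR=S
t=26: phase=(7,11,1,13) vs β=12 → FL=S FR=S RL=S RR=W


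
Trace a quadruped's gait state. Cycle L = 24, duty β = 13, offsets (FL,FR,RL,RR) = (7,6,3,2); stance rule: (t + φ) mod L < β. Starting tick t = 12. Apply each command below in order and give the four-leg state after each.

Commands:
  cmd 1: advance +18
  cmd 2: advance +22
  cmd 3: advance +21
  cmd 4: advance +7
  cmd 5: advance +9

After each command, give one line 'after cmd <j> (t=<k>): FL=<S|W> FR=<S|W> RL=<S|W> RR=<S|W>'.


after cmd 1 (t=30): FL=W FR=S RL=S RR=S
after cmd 2 (t=52): FL=S FR=S RL=S RR=S
after cmd 3 (t=73): FL=S FR=S RL=S RR=S
after cmd 4 (t=80): FL=W FR=W RL=S RR=S
after cmd 5 (t=89): FL=S FR=W RL=W RR=W

start t=12: FL=W FR=W RL=W RR=W
cmd 1: advance +18 → t=30, phase=(13,12,9,8) → FL=W FR=S RL=S RR=S
cmd 2: advance +22 → t=52, phase=(11,10,7,6) → FL=S FR=S RL=S RR=S
cmd 3: advance +21 → t=73, phase=(8,7,4,3) → FL=S FR=S RL=S RR=S
cmd 4: advance +7 → t=80, phase=(15,14,11,10) → FL=W FR=W RL=S RR=S
cmd 5: advance +9 → t=89, phase=(0,23,20,19) → FL=S FR=W RL=W RR=W


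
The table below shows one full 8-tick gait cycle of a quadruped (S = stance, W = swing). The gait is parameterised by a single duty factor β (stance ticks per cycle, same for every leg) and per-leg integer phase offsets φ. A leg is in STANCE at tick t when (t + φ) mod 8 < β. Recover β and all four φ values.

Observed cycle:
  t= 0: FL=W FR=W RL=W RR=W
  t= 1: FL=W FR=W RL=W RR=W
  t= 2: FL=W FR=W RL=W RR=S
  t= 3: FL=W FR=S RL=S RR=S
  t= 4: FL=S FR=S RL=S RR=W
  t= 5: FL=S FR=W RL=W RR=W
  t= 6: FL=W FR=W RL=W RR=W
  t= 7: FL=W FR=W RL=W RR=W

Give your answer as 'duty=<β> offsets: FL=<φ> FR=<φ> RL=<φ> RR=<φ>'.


duty β = stance ticks per leg = 2
FL: stance ticks = 2; W→S at t=4 → φ=4
FR: stance ticks = 2; W→S at t=3 → φ=5
RL: stance ticks = 2; W→S at t=3 → φ=5
RR: stance ticks = 2; W→S at t=2 → φ=6

duty=2 offsets: FL=4 FR=5 RL=5 RR=6


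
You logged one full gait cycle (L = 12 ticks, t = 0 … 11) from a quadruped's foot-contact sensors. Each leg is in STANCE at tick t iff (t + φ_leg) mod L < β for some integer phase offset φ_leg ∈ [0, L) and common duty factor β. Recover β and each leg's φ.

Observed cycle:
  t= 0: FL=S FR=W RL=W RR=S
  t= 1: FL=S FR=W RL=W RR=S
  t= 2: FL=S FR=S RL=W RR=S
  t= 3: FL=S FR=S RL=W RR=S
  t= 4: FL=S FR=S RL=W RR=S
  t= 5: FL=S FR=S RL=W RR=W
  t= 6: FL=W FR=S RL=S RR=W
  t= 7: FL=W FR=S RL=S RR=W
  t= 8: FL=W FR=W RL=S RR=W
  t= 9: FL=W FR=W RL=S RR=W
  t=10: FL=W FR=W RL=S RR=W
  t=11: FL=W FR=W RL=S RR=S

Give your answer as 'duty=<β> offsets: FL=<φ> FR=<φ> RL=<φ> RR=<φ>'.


duty β = stance ticks per leg = 6
FL: stance ticks = 6; W→S at t=0 → φ=0
FR: stance ticks = 6; W→S at t=2 → φ=10
RL: stance ticks = 6; W→S at t=6 → φ=6
RR: stance ticks = 6; W→S at t=11 → φ=1

duty=6 offsets: FL=0 FR=10 RL=6 RR=1


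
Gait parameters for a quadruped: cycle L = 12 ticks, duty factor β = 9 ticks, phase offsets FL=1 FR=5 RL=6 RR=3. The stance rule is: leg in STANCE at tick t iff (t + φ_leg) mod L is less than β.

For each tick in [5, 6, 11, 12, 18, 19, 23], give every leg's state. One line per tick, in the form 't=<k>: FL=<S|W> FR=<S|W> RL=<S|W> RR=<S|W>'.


t=5: phase=(6,10,11,8) vs β=9 → FL=S FR=W RL=W RR=S
t=6: phase=(7,11,0,9) vs β=9 → FL=S FR=W RL=S RR=W
t=11: phase=(0,4,5,2) vs β=9 → FL=S FR=S RL=S RR=S
t=12: phase=(1,5,6,3) vs β=9 → FL=S FR=S RL=S RR=S
t=18: phase=(7,11,0,9) vs β=9 → FL=S FR=W RL=S RR=W
t=19: phase=(8,0,1,10) vs β=9 → FL=S FR=S RL=S RR=W
t=23: phase=(0,4,5,2) vs β=9 → FL=S FR=S RL=S RR=S

t=5: FL=S FR=W RL=W RR=S
t=6: FL=S FR=W RL=S RR=W
t=11: FL=S FR=S RL=S RR=S
t=12: FL=S FR=S RL=S RR=S
t=18: FL=S FR=W RL=S RR=W
t=19: FL=S FR=S RL=S RR=W
t=23: FL=S FR=S RL=S RR=S


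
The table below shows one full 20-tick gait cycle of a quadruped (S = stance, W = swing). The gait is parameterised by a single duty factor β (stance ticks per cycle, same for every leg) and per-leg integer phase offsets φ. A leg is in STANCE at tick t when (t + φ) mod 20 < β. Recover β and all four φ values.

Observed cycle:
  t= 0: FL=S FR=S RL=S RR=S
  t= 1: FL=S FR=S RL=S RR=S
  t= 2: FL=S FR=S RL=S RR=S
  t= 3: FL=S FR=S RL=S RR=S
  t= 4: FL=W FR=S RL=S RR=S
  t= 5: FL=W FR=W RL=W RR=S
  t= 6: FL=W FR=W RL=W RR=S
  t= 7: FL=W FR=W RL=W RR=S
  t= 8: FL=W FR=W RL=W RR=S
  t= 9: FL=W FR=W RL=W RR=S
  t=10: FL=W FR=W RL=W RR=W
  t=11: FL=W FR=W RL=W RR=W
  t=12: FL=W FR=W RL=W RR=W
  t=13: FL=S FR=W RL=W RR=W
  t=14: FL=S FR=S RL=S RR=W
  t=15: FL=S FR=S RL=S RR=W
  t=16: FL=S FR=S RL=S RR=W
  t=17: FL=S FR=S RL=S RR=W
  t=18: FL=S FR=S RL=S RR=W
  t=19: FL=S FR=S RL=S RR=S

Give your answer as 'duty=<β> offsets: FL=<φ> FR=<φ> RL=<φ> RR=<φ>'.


duty=11 offsets: FL=7 FR=6 RL=6 RR=1

duty β = stance ticks per leg = 11
FL: stance ticks = 11; W→S at t=13 → φ=7
FR: stance ticks = 11; W→S at t=14 → φ=6
RL: stance ticks = 11; W→S at t=14 → φ=6
RR: stance ticks = 11; W→S at t=19 → φ=1


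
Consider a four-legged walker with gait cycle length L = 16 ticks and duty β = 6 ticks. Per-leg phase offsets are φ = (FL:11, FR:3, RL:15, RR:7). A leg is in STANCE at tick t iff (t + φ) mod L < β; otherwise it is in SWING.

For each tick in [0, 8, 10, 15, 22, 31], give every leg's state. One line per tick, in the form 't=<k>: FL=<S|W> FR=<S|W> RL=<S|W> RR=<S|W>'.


t=0: phase=(11,3,15,7) vs β=6 → FL=W FR=S RL=W RR=W
t=8: phase=(3,11,7,15) vs β=6 → FL=S FR=W RL=W RR=W
t=10: phase=(5,13,9,1) vs β=6 → FL=S FR=W RL=W RR=S
t=15: phase=(10,2,14,6) vs β=6 → FL=W FR=S RL=W RR=W
t=22: phase=(1,9,5,13) vs β=6 → FL=S FR=W RL=S RR=W
t=31: phase=(10,2,14,6) vs β=6 → FL=W FR=S RL=W RR=W

t=0: FL=W FR=S RL=W RR=W
t=8: FL=S FR=W RL=W RR=W
t=10: FL=S FR=W RL=W RR=S
t=15: FL=W FR=S RL=W RR=W
t=22: FL=S FR=W RL=S RR=W
t=31: FL=W FR=S RL=W RR=W


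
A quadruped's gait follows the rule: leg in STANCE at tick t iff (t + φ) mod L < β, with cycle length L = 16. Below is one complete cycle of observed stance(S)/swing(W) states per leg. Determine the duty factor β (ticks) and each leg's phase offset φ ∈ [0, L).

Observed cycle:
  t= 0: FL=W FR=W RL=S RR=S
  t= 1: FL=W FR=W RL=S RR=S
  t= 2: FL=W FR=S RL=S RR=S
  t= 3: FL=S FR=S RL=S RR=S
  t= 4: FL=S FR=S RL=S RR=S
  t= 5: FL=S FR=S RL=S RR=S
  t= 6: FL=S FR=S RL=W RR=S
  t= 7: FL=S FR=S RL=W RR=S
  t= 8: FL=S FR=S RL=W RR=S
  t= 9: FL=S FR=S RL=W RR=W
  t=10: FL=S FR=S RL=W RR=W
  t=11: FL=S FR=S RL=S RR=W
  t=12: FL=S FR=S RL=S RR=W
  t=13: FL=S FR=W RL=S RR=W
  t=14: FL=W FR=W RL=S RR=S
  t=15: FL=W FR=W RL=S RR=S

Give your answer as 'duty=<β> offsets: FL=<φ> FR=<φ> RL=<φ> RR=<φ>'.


duty β = stance ticks per leg = 11
FL: stance ticks = 11; W→S at t=3 → φ=13
FR: stance ticks = 11; W→S at t=2 → φ=14
RL: stance ticks = 11; W→S at t=11 → φ=5
RR: stance ticks = 11; W→S at t=14 → φ=2

duty=11 offsets: FL=13 FR=14 RL=5 RR=2


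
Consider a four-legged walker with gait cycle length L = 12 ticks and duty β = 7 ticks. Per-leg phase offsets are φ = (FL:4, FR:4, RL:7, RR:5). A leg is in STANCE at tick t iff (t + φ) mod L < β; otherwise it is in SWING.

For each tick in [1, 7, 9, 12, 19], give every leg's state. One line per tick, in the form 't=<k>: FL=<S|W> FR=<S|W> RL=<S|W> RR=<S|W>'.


t=1: FL=S FR=S RL=W RR=S
t=7: FL=W FR=W RL=S RR=S
t=9: FL=S FR=S RL=S RR=S
t=12: FL=S FR=S RL=W RR=S
t=19: FL=W FR=W RL=S RR=S

t=1: phase=(5,5,8,6) vs β=7 → FL=S FR=S RL=W RR=S
t=7: phase=(11,11,2,0) vs β=7 → FL=W FR=W RL=S RR=S
t=9: phase=(1,1,4,2) vs β=7 → FL=S FR=S RL=S RR=S
t=12: phase=(4,4,7,5) vs β=7 → FL=S FR=S RL=W RR=S
t=19: phase=(11,11,2,0) vs β=7 → FL=W FR=W RL=S RR=S


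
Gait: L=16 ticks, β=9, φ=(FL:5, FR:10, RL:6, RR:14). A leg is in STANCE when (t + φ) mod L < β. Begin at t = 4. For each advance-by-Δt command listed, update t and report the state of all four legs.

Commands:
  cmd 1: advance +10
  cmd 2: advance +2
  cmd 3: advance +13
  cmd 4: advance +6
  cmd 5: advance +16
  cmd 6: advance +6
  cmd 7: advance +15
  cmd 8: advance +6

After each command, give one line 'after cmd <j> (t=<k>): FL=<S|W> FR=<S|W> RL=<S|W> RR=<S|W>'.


after cmd 1 (t=14): FL=S FR=S RL=S RR=W
after cmd 2 (t=16): FL=S FR=W RL=S RR=W
after cmd 3 (t=29): FL=S FR=S RL=S RR=W
after cmd 4 (t=35): FL=S FR=W RL=W RR=S
after cmd 5 (t=51): FL=S FR=W RL=W RR=S
after cmd 6 (t=57): FL=W FR=S RL=W RR=S
after cmd 7 (t=72): FL=W FR=S RL=W RR=S
after cmd 8 (t=78): FL=S FR=S RL=S RR=W

start t=4: FL=W FR=W RL=W RR=S
cmd 1: advance +10 → t=14, phase=(3,8,4,12) → FL=S FR=S RL=S RR=W
cmd 2: advance +2 → t=16, phase=(5,10,6,14) → FL=S FR=W RL=S RR=W
cmd 3: advance +13 → t=29, phase=(2,7,3,11) → FL=S FR=S RL=S RR=W
cmd 4: advance +6 → t=35, phase=(8,13,9,1) → FL=S FR=W RL=W RR=S
cmd 5: advance +16 → t=51, phase=(8,13,9,1) → FL=S FR=W RL=W RR=S
cmd 6: advance +6 → t=57, phase=(14,3,15,7) → FL=W FR=S RL=W RR=S
cmd 7: advance +15 → t=72, phase=(13,2,14,6) → FL=W FR=S RL=W RR=S
cmd 8: advance +6 → t=78, phase=(3,8,4,12) → FL=S FR=S RL=S RR=W


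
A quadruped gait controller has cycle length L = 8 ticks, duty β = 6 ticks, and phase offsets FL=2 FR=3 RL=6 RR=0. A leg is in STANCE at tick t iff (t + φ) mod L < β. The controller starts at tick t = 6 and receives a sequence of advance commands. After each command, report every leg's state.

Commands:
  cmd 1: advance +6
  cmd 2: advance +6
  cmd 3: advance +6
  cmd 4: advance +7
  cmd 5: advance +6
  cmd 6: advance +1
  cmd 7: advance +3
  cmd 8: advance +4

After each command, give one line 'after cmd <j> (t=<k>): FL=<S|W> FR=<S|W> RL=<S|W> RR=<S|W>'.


start t=6: FL=S FR=S RL=S RR=W
cmd 1: advance +6 → t=12, phase=(6,7,2,4) → FL=W FR=W RL=S RR=S
cmd 2: advance +6 → t=18, phase=(4,5,0,2) → FL=S FR=S RL=S RR=S
cmd 3: advance +6 → t=24, phase=(2,3,6,0) → FL=S FR=S RL=W RR=S
cmd 4: advance +7 → t=31, phase=(1,2,5,7) → FL=S FR=S RL=S RR=W
cmd 5: advance +6 → t=37, phase=(7,0,3,5) → FL=W FR=S RL=S RR=S
cmd 6: advance +1 → t=38, phase=(0,1,4,6) → FL=S FR=S RL=S RR=W
cmd 7: advance +3 → t=41, phase=(3,4,7,1) → FL=S FR=S RL=W RR=S
cmd 8: advance +4 → t=45, phase=(7,0,3,5) → FL=W FR=S RL=S RR=S

after cmd 1 (t=12): FL=W FR=W RL=S RR=S
after cmd 2 (t=18): FL=S FR=S RL=S RR=S
after cmd 3 (t=24): FL=S FR=S RL=W RR=S
after cmd 4 (t=31): FL=S FR=S RL=S RR=W
after cmd 5 (t=37): FL=W FR=S RL=S RR=S
after cmd 6 (t=38): FL=S FR=S RL=S RR=W
after cmd 7 (t=41): FL=S FR=S RL=W RR=S
after cmd 8 (t=45): FL=W FR=S RL=S RR=S


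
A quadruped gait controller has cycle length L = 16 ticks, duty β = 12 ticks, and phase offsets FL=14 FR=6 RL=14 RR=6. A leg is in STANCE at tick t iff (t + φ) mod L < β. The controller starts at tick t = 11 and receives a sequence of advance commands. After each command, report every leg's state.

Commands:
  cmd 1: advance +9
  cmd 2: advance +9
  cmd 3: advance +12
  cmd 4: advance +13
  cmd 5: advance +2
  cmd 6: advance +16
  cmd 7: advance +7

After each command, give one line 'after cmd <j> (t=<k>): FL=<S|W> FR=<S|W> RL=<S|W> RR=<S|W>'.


after cmd 1 (t=20): FL=S FR=S RL=S RR=S
after cmd 2 (t=29): FL=S FR=S RL=S RR=S
after cmd 3 (t=41): FL=S FR=W RL=S RR=W
after cmd 4 (t=54): FL=S FR=W RL=S RR=W
after cmd 5 (t=56): FL=S FR=W RL=S RR=W
after cmd 6 (t=72): FL=S FR=W RL=S RR=W
after cmd 7 (t=79): FL=W FR=S RL=W RR=S

start t=11: FL=S FR=S RL=S RR=S
cmd 1: advance +9 → t=20, phase=(2,10,2,10) → FL=S FR=S RL=S RR=S
cmd 2: advance +9 → t=29, phase=(11,3,11,3) → FL=S FR=S RL=S RR=S
cmd 3: advance +12 → t=41, phase=(7,15,7,15) → FL=S FR=W RL=S RR=W
cmd 4: advance +13 → t=54, phase=(4,12,4,12) → FL=S FR=W RL=S RR=W
cmd 5: advance +2 → t=56, phase=(6,14,6,14) → FL=S FR=W RL=S RR=W
cmd 6: advance +16 → t=72, phase=(6,14,6,14) → FL=S FR=W RL=S RR=W
cmd 7: advance +7 → t=79, phase=(13,5,13,5) → FL=W FR=S RL=W RR=S


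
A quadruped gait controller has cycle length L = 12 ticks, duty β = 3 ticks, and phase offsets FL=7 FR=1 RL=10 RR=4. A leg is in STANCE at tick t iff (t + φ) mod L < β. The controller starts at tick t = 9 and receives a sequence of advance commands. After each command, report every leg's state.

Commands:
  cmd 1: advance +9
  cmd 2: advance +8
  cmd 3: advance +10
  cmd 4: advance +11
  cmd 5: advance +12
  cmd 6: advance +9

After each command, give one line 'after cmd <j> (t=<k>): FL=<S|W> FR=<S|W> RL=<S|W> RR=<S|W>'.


start t=9: FL=W FR=W RL=W RR=S
cmd 1: advance +9 → t=18, phase=(1,7,4,10) → FL=S FR=W RL=W RR=W
cmd 2: advance +8 → t=26, phase=(9,3,0,6) → FL=W FR=W RL=S RR=W
cmd 3: advance +10 → t=36, phase=(7,1,10,4) → FL=W FR=S RL=W RR=W
cmd 4: advance +11 → t=47, phase=(6,0,9,3) → FL=W FR=S RL=W RR=W
cmd 5: advance +12 → t=59, phase=(6,0,9,3) → FL=W FR=S RL=W RR=W
cmd 6: advance +9 → t=68, phase=(3,9,6,0) → FL=W FR=W RL=W RR=S

after cmd 1 (t=18): FL=S FR=W RL=W RR=W
after cmd 2 (t=26): FL=W FR=W RL=S RR=W
after cmd 3 (t=36): FL=W FR=S RL=W RR=W
after cmd 4 (t=47): FL=W FR=S RL=W RR=W
after cmd 5 (t=59): FL=W FR=S RL=W RR=W
after cmd 6 (t=68): FL=W FR=W RL=W RR=S
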